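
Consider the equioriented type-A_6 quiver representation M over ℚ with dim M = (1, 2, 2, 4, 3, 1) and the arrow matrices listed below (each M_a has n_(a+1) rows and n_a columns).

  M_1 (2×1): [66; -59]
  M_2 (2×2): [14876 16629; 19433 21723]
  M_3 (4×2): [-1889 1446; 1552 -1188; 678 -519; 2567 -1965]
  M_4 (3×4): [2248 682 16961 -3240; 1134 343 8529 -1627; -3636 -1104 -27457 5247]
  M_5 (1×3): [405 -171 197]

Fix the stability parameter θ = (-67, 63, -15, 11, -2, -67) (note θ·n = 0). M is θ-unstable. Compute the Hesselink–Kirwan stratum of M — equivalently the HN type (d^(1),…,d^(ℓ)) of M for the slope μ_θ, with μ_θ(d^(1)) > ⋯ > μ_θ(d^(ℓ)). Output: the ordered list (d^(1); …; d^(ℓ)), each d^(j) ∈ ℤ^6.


Interval decomposition of M: I[1,6], I[2,5], I[4,4], I[4,5].
HN type (ℓ=5): μ^(1)=57/4; μ^(2)=11; μ^(3)=9/2; μ^(4)=-2; μ^(5)=-67

((0, 1, 1, 1, 1, 0); (0, 0, 0, 1, 0, 0); (0, 0, 0, 1, 1, 0); (0, 1, 1, 1, 1, 1); (1, 0, 0, 0, 0, 0))


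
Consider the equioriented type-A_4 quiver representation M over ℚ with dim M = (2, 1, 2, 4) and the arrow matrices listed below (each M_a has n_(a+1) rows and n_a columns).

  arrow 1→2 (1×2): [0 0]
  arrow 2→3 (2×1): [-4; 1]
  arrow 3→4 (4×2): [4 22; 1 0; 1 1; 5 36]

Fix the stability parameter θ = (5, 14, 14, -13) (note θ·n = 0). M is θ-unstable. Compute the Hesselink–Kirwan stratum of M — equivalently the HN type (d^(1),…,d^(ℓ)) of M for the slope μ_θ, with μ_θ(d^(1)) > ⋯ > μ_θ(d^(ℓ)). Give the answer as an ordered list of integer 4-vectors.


Interval decomposition of M: I[1,1]^2, I[2,4], I[3,4], I[4,4]^2.
HN type (ℓ=3): μ^(1)=5; μ^(2)=1/2; μ^(3)=-13

((2, 1, 1, 1); (0, 0, 1, 1); (0, 0, 0, 2))


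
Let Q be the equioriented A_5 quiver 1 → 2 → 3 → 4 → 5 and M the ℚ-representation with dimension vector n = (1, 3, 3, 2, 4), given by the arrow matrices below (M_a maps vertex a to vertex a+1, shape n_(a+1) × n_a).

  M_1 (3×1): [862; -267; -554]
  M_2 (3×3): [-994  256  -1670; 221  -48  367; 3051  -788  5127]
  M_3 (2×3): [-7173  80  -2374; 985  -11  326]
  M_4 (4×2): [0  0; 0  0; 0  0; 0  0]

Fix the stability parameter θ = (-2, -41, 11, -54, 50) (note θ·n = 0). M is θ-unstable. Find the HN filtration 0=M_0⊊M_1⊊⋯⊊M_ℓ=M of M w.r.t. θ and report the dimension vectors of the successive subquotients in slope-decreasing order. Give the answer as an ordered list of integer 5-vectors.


Interval decomposition of M: I[1,2], I[2,4]^2, I[3,3], I[5,5]^4.
HN type (ℓ=4): μ^(1)=50; μ^(2)=11; μ^(3)=-43/2; μ^(4)=-41

((0, 0, 0, 0, 4); (0, 0, 1, 0, 0); (1, 1, 2, 2, 0); (0, 2, 0, 0, 0))


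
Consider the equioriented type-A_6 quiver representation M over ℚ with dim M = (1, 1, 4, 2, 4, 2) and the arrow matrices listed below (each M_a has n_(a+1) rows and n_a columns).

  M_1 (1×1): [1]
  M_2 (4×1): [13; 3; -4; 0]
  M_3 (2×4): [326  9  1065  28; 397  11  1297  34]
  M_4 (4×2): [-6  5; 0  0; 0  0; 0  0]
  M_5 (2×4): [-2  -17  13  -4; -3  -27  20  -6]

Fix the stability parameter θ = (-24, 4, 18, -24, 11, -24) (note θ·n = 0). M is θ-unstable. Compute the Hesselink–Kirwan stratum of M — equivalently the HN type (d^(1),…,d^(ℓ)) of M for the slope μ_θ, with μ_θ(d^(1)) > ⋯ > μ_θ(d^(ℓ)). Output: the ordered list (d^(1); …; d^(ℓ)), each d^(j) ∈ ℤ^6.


Barcode: M ≅ I[1,4], I[3,3]^2, I[3,6], I[5,5]^2, I[5,6]. HN layers by μ_θ (6 steps, strictly decreasing):
  μ^(1)=18; μ^(2)=11; μ^(3)=-2/3; μ^(4)=-19/4; μ^(5)=-13/2; μ^(6)=-24

((0, 0, 2, 0, 0, 0); (0, 0, 0, 0, 2, 0); (0, 1, 1, 1, 0, 0); (0, 0, 1, 1, 1, 1); (0, 0, 0, 0, 1, 1); (1, 0, 0, 0, 0, 0))


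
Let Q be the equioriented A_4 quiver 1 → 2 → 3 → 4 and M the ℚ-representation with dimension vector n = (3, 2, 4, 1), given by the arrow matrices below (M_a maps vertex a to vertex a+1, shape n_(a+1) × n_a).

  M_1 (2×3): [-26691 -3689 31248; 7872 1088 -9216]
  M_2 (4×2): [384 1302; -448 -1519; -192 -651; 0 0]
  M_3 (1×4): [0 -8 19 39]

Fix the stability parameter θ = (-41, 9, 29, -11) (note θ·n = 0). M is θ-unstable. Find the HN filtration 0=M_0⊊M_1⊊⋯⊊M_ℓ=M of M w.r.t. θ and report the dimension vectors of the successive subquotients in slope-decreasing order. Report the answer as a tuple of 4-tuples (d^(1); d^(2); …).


Via rank(M_{q-1}∘⋯∘M_p): M ≅ I[1,1]^2, I[1,2], I[2,4], I[3,3]^3.
μ_θ-semistable layers: μ^(1)=29; μ^(2)=9; μ^(3)=-41

((0, 0, 3, 0); (0, 2, 1, 1); (3, 0, 0, 0))


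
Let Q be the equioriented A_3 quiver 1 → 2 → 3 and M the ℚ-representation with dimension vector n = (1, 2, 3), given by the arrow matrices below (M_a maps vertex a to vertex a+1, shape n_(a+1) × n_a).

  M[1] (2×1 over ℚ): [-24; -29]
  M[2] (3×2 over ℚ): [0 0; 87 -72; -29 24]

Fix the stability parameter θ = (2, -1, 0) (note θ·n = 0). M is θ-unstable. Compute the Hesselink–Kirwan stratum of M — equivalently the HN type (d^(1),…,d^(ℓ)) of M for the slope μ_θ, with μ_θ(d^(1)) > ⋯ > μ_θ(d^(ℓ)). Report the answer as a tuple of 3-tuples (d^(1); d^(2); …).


Interval decomposition of M: I[1,2], I[2,3], I[3,3]^2.
HN type (ℓ=3): μ^(1)=1/2; μ^(2)=0; μ^(3)=-1

((1, 1, 0); (0, 0, 3); (0, 1, 0))


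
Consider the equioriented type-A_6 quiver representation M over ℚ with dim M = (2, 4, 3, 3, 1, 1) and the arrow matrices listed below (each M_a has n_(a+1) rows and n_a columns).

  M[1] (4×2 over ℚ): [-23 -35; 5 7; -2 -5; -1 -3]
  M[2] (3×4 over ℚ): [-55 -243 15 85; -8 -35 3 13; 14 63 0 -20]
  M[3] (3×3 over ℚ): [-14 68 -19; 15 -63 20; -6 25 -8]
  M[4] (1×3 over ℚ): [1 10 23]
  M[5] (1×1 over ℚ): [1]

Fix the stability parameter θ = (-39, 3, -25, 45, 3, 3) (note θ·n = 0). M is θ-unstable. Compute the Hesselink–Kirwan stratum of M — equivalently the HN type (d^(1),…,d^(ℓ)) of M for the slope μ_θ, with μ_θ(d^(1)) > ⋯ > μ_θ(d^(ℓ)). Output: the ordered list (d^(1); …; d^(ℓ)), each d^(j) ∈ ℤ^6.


Via rank(M_{q-1}∘⋯∘M_p): M ≅ I[1,4], I[1,6], I[2,2], I[2,4].
μ_θ-semistable layers: μ^(1)=45; μ^(2)=17; μ^(3)=3; μ^(4)=-11; μ^(5)=-39

((0, 0, 0, 2, 0, 0); (0, 0, 0, 1, 1, 1); (0, 1, 0, 0, 0, 0); (0, 3, 3, 0, 0, 0); (2, 0, 0, 0, 0, 0))


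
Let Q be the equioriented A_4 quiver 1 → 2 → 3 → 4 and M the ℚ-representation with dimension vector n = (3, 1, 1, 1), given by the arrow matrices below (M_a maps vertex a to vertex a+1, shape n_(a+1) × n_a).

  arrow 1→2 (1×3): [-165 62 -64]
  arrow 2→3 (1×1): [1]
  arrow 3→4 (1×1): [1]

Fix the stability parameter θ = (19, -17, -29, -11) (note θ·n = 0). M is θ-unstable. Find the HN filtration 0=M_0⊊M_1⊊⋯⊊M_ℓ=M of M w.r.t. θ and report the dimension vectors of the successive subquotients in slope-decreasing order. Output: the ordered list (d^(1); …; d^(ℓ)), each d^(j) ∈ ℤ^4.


Via rank(M_{q-1}∘⋯∘M_p): M ≅ I[1,1]^2, I[1,4].
μ_θ-semistable layers: μ^(1)=19; μ^(2)=-19/2

((2, 0, 0, 0); (1, 1, 1, 1))


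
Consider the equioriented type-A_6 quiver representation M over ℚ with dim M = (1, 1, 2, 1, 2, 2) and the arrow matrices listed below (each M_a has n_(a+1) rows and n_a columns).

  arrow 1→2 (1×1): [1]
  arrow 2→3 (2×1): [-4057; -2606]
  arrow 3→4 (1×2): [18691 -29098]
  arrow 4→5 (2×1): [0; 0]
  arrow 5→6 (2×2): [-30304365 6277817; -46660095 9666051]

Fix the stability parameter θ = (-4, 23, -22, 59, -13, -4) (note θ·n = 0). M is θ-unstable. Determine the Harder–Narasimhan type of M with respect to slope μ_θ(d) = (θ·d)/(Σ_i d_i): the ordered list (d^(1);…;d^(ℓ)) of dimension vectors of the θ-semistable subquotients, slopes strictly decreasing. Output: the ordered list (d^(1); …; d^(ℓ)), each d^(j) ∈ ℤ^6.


Interval decomposition of M: I[1,4], I[3,3], I[5,5], I[5,6], I[6,6].
HN type (ℓ=5): μ^(1)=59; μ^(2)=1/2; μ^(3)=-4; μ^(4)=-13; μ^(5)=-22

((0, 0, 0, 1, 0, 0); (0, 1, 1, 0, 0, 0); (1, 0, 0, 0, 0, 2); (0, 0, 0, 0, 2, 0); (0, 0, 1, 0, 0, 0))


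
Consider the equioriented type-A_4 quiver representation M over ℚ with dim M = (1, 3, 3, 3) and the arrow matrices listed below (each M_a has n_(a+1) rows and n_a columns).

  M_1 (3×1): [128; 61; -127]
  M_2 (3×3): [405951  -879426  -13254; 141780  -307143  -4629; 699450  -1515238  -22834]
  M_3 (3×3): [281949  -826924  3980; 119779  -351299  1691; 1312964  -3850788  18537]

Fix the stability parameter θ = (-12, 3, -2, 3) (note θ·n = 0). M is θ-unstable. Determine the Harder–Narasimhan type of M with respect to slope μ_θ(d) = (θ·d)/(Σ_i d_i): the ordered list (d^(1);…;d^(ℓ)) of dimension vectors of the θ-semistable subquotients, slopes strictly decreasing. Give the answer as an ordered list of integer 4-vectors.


Interval decomposition of M: I[1,2], I[2,4]^2, I[3,4].
HN type (ℓ=4): μ^(1)=3; μ^(2)=1/2; μ^(3)=-2; μ^(4)=-12

((0, 1, 0, 3); (0, 2, 2, 0); (0, 0, 1, 0); (1, 0, 0, 0))


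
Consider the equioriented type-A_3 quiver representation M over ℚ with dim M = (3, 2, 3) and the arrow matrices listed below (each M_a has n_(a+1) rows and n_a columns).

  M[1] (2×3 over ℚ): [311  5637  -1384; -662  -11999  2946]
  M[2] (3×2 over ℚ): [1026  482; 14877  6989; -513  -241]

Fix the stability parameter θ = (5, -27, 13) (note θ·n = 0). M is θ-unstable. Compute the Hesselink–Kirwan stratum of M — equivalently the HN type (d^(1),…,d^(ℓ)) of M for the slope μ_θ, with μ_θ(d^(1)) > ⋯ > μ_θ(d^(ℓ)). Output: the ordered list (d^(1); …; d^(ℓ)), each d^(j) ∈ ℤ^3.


Via rank(M_{q-1}∘⋯∘M_p): M ≅ I[1,1], I[1,2], I[1,3], I[3,3]^2.
μ_θ-semistable layers: μ^(1)=13; μ^(2)=5; μ^(3)=-11

((0, 0, 3); (1, 0, 0); (2, 2, 0))


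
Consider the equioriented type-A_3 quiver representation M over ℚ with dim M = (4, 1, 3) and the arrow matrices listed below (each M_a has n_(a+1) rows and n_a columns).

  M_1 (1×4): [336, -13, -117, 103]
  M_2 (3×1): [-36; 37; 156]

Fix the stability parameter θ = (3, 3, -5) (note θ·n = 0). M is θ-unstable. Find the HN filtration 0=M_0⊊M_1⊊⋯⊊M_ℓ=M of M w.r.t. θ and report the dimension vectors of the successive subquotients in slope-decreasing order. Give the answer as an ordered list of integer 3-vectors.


Via rank(M_{q-1}∘⋯∘M_p): M ≅ I[1,1]^3, I[1,3], I[3,3]^2.
μ_θ-semistable layers: μ^(1)=3; μ^(2)=1/3; μ^(3)=-5

((3, 0, 0); (1, 1, 1); (0, 0, 2))


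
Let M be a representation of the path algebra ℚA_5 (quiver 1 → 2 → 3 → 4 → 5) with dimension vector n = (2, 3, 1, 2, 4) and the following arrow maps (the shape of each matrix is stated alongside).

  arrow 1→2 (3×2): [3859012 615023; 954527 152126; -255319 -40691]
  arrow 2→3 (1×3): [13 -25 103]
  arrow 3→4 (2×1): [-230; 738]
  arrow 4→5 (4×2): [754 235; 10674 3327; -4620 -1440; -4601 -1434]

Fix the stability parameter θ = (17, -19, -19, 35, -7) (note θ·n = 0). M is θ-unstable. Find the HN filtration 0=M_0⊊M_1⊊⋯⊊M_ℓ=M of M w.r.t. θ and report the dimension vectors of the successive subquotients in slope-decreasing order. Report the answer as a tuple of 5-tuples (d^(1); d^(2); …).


Interval decomposition of M: I[1,2], I[1,5], I[2,2], I[4,5], I[5,5]^2.
HN type (ℓ=4): μ^(1)=14; μ^(2)=-1; μ^(3)=-7; μ^(4)=-19

((0, 0, 0, 2, 2); (1, 1, 0, 0, 0); (1, 1, 1, 0, 2); (0, 1, 0, 0, 0))


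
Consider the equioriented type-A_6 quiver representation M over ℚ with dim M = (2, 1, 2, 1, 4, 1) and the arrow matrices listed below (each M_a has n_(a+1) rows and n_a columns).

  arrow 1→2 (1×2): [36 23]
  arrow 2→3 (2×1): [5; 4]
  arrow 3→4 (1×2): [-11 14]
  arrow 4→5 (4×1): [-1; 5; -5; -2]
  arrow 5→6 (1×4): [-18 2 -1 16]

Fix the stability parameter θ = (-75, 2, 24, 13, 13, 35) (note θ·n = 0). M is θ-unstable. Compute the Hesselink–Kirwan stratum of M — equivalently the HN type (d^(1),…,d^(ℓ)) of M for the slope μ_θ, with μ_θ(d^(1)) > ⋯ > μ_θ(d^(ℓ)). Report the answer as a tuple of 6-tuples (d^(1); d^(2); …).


Interval decomposition of M: I[1,1], I[1,6], I[3,3], I[5,5]^3.
HN type (ℓ=6): μ^(1)=35; μ^(2)=24; μ^(3)=50/3; μ^(4)=13; μ^(5)=2; μ^(6)=-75

((0, 0, 0, 0, 0, 1); (0, 0, 1, 0, 0, 0); (0, 0, 1, 1, 1, 0); (0, 0, 0, 0, 3, 0); (0, 1, 0, 0, 0, 0); (2, 0, 0, 0, 0, 0))


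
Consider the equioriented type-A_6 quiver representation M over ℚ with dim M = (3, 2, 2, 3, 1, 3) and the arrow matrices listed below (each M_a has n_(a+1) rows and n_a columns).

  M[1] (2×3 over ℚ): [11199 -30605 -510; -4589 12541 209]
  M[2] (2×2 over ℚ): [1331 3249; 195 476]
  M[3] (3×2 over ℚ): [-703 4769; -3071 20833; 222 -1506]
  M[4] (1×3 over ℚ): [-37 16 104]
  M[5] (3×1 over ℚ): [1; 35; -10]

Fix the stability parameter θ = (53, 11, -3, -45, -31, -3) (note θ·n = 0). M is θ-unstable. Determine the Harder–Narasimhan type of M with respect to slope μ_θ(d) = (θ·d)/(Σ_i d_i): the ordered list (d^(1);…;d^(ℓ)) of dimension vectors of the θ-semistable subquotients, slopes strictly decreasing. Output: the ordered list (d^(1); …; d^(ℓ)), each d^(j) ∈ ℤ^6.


Barcode: M ≅ I[1,1], I[1,3], I[1,6], I[4,4]^2, I[6,6]^2. HN layers by μ_θ (4 steps, strictly decreasing):
  μ^(1)=53; μ^(2)=61/3; μ^(3)=-3; μ^(4)=-45

((1, 0, 0, 0, 0, 0); (1, 1, 1, 0, 0, 0); (1, 1, 1, 1, 1, 3); (0, 0, 0, 2, 0, 0))


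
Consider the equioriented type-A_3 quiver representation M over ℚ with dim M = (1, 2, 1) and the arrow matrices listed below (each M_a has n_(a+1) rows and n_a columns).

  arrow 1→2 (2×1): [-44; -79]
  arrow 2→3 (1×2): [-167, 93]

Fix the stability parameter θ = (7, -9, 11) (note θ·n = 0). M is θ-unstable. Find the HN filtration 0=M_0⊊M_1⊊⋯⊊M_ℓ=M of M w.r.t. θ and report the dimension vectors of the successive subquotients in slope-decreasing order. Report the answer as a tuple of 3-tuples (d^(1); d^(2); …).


Interval decomposition of M: I[1,3], I[2,2].
HN type (ℓ=3): μ^(1)=11; μ^(2)=-1; μ^(3)=-9

((0, 0, 1); (1, 1, 0); (0, 1, 0))


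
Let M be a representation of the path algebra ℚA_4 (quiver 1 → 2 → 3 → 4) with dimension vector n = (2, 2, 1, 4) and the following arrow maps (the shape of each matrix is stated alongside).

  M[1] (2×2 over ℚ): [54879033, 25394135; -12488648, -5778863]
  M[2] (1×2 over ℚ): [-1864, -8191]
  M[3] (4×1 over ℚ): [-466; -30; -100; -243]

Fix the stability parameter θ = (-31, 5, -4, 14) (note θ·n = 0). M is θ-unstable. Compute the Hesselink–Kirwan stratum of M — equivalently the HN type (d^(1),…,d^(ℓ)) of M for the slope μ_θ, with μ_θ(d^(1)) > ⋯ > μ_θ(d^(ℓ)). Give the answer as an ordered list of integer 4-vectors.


Interval decomposition of M: I[1,2], I[1,4], I[4,4]^3.
HN type (ℓ=4): μ^(1)=14; μ^(2)=5; μ^(3)=1/2; μ^(4)=-31

((0, 0, 0, 4); (0, 1, 0, 0); (0, 1, 1, 0); (2, 0, 0, 0))


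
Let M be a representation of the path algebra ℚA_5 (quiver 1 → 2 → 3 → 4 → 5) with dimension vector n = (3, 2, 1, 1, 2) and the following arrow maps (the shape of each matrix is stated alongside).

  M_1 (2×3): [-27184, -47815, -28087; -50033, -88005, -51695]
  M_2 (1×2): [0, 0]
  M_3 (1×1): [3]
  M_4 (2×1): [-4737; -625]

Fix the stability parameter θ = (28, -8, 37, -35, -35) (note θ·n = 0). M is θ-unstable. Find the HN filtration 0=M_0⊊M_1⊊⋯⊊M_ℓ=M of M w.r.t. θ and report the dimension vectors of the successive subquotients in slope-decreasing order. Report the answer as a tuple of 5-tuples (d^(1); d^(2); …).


Interval decomposition of M: I[1,1], I[1,2]^2, I[3,5], I[5,5].
HN type (ℓ=4): μ^(1)=28; μ^(2)=10; μ^(3)=-11; μ^(4)=-35

((1, 0, 0, 0, 0); (2, 2, 0, 0, 0); (0, 0, 1, 1, 1); (0, 0, 0, 0, 1))


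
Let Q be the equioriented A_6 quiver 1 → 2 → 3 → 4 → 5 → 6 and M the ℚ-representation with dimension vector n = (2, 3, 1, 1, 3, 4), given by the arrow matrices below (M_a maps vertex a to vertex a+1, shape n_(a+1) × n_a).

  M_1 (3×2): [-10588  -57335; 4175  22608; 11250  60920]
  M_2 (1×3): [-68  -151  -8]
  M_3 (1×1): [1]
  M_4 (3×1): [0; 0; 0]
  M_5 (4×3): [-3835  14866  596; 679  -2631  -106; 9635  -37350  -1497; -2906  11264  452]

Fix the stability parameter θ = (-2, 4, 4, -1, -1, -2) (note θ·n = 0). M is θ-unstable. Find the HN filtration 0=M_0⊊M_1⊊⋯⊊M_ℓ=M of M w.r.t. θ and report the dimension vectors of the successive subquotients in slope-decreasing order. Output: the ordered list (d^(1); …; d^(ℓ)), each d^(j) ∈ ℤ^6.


Barcode: M ≅ I[1,2], I[1,4], I[2,2], I[5,6]^3, I[6,6]. HN layers by μ_θ (4 steps, strictly decreasing):
  μ^(1)=4; μ^(2)=7/3; μ^(3)=-3/2; μ^(4)=-2

((0, 2, 0, 0, 0, 0); (0, 1, 1, 1, 0, 0); (0, 0, 0, 0, 3, 3); (2, 0, 0, 0, 0, 1))


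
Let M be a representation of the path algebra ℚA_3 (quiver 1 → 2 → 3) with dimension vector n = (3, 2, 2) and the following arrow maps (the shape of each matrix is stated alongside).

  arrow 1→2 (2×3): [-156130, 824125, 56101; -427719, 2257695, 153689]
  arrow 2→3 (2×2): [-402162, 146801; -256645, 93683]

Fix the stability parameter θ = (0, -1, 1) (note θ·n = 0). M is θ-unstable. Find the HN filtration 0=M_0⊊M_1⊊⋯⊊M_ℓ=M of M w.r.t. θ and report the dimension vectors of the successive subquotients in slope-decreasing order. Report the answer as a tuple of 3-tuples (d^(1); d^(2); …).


Barcode: M ≅ I[1,1], I[1,3]^2. HN layers by μ_θ (3 steps, strictly decreasing):
  μ^(1)=1; μ^(2)=0; μ^(3)=-1/2

((0, 0, 2); (1, 0, 0); (2, 2, 0))


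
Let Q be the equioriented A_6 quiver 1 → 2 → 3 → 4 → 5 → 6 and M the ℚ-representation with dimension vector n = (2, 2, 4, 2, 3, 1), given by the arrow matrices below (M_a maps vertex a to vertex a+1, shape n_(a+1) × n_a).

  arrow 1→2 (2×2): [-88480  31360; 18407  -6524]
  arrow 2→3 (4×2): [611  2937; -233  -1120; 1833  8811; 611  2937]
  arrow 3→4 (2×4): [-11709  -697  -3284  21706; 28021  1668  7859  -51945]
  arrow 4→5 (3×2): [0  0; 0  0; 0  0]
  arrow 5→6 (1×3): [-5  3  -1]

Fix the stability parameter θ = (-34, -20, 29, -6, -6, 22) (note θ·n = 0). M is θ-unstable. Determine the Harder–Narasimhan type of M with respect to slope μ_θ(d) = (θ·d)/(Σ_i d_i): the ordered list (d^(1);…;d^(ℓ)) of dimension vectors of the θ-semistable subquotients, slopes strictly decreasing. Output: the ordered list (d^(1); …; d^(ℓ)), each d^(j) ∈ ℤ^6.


Interval decomposition of M: I[1,1], I[1,4], I[2,4], I[3,3]^2, I[5,5]^2, I[5,6].
HN type (ℓ=6): μ^(1)=29; μ^(2)=22; μ^(3)=23/2; μ^(4)=-6; μ^(5)=-20; μ^(6)=-34

((0, 0, 2, 0, 0, 0); (0, 0, 0, 0, 0, 1); (0, 0, 2, 2, 0, 0); (0, 0, 0, 0, 3, 0); (0, 2, 0, 0, 0, 0); (2, 0, 0, 0, 0, 0))


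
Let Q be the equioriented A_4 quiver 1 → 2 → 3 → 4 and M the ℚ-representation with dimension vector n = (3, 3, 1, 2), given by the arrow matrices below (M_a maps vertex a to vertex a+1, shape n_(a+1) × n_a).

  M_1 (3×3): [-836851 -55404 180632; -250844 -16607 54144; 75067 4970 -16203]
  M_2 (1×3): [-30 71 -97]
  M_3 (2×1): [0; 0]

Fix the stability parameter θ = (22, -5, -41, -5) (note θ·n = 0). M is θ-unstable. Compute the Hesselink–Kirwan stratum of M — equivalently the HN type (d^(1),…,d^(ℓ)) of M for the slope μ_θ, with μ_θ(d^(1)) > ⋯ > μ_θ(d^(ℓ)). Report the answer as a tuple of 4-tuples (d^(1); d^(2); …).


Barcode: M ≅ I[1,2]^2, I[1,3], I[4,4]^2. HN layers by μ_θ (3 steps, strictly decreasing):
  μ^(1)=17/2; μ^(2)=-5; μ^(3)=-8

((2, 2, 0, 0); (0, 0, 0, 2); (1, 1, 1, 0))


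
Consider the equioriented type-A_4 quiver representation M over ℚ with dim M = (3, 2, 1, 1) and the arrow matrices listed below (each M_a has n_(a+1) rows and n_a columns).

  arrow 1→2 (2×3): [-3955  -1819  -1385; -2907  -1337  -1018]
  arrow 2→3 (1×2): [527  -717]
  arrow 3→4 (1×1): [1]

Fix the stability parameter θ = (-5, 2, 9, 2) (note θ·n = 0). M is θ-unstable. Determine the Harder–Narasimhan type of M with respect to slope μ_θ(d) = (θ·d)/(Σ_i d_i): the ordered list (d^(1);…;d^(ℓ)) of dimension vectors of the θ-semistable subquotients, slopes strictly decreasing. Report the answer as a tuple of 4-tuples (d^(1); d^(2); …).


Interval decomposition of M: I[1,1], I[1,2], I[1,4].
HN type (ℓ=3): μ^(1)=11/2; μ^(2)=2; μ^(3)=-5

((0, 0, 1, 1); (0, 2, 0, 0); (3, 0, 0, 0))


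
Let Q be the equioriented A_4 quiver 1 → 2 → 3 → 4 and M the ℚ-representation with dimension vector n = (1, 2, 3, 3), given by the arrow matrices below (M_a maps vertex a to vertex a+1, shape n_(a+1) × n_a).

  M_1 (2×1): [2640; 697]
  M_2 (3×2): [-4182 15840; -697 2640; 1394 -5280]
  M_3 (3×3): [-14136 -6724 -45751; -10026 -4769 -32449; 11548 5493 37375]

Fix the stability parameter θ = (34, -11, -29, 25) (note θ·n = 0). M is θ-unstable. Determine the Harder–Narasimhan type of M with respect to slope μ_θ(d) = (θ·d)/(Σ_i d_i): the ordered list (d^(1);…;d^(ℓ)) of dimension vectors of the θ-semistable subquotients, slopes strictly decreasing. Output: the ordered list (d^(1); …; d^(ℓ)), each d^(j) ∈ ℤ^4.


Via rank(M_{q-1}∘⋯∘M_p): M ≅ I[1,2], I[2,4], I[3,4]^2.
μ_θ-semistable layers: μ^(1)=25; μ^(2)=23/2; μ^(3)=-20; μ^(4)=-29

((0, 0, 0, 3); (1, 1, 0, 0); (0, 1, 1, 0); (0, 0, 2, 0))


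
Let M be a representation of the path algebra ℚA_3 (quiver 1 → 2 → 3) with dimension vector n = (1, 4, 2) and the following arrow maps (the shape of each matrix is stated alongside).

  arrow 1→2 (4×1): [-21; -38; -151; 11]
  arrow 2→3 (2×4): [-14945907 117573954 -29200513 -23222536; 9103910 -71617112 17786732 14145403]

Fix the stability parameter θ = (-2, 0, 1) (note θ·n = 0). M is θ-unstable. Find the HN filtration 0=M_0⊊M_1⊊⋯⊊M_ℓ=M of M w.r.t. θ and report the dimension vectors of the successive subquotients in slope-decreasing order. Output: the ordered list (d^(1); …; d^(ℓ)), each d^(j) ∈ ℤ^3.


Barcode: M ≅ I[1,3], I[2,2]^2, I[2,3]. HN layers by μ_θ (3 steps, strictly decreasing):
  μ^(1)=1; μ^(2)=0; μ^(3)=-2

((0, 0, 2); (0, 4, 0); (1, 0, 0))


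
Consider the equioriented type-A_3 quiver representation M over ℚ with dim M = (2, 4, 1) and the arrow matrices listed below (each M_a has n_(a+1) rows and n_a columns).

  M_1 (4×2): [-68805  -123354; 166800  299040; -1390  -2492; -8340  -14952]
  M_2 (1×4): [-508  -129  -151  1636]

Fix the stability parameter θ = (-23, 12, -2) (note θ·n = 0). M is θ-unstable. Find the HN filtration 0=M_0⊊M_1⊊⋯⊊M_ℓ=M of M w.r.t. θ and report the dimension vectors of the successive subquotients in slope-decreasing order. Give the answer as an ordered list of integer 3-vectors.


Via rank(M_{q-1}∘⋯∘M_p): M ≅ I[1,1], I[1,3], I[2,2]^3.
μ_θ-semistable layers: μ^(1)=12; μ^(2)=5; μ^(3)=-23

((0, 3, 0); (0, 1, 1); (2, 0, 0))


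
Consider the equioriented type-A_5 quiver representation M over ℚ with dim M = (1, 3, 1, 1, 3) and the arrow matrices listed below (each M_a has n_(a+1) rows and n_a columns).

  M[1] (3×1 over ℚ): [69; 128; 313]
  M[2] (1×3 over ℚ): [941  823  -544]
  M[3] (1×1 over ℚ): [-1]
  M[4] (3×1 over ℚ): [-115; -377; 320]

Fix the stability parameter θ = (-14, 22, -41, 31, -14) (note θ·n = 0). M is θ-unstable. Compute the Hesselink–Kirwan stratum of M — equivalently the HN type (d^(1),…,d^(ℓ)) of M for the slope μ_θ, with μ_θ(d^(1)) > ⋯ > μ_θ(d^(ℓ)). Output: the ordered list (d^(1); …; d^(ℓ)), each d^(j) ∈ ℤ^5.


Barcode: M ≅ I[1,5], I[2,2]^2, I[5,5]^2. HN layers by μ_θ (4 steps, strictly decreasing):
  μ^(1)=22; μ^(2)=17/2; μ^(3)=-19/2; μ^(4)=-14

((0, 2, 0, 0, 0); (0, 0, 0, 1, 1); (0, 1, 1, 0, 0); (1, 0, 0, 0, 2))


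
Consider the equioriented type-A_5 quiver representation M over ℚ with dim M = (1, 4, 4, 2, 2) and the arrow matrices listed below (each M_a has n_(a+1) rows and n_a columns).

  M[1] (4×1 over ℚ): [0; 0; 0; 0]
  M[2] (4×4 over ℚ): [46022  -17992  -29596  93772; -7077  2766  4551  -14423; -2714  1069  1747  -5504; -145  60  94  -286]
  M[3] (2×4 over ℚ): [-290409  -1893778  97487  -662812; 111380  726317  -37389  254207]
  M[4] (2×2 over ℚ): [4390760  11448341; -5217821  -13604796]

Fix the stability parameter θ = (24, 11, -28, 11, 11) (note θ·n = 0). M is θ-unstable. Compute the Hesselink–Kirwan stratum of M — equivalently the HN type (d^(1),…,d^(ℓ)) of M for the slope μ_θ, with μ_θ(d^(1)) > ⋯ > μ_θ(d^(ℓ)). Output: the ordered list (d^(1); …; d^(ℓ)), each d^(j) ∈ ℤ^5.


Barcode: M ≅ I[1,1], I[2,2], I[2,3], I[2,5]^2, I[3,3]. HN layers by μ_θ (4 steps, strictly decreasing):
  μ^(1)=24; μ^(2)=11; μ^(3)=-17/2; μ^(4)=-28

((1, 0, 0, 0, 0); (0, 1, 0, 2, 2); (0, 3, 3, 0, 0); (0, 0, 1, 0, 0))


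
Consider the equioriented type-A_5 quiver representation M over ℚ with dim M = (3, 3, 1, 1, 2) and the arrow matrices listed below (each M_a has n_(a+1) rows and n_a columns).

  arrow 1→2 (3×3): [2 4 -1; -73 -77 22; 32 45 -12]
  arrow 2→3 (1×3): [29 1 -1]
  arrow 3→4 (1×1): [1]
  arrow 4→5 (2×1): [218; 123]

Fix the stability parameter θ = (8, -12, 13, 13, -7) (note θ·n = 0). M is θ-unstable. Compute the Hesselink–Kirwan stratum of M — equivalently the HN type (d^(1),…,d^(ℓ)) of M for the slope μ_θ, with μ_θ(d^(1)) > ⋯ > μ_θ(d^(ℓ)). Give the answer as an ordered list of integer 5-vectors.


Barcode: M ≅ I[1,2]^2, I[1,5], I[5,5]. HN layers by μ_θ (3 steps, strictly decreasing):
  μ^(1)=19/3; μ^(2)=-2; μ^(3)=-7

((0, 0, 1, 1, 1); (3, 3, 0, 0, 0); (0, 0, 0, 0, 1))


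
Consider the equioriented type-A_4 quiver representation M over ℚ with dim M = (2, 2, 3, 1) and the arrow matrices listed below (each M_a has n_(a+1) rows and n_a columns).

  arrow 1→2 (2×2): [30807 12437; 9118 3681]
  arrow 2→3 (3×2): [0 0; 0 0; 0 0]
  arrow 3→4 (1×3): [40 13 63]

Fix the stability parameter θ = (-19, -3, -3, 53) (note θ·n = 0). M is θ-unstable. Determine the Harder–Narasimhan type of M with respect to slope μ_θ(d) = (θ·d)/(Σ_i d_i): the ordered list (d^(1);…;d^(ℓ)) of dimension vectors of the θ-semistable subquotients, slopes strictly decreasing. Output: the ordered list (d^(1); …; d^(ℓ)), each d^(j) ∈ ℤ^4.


Barcode: M ≅ I[1,2]^2, I[3,3]^2, I[3,4]. HN layers by μ_θ (3 steps, strictly decreasing):
  μ^(1)=53; μ^(2)=-3; μ^(3)=-19

((0, 0, 0, 1); (0, 2, 3, 0); (2, 0, 0, 0))


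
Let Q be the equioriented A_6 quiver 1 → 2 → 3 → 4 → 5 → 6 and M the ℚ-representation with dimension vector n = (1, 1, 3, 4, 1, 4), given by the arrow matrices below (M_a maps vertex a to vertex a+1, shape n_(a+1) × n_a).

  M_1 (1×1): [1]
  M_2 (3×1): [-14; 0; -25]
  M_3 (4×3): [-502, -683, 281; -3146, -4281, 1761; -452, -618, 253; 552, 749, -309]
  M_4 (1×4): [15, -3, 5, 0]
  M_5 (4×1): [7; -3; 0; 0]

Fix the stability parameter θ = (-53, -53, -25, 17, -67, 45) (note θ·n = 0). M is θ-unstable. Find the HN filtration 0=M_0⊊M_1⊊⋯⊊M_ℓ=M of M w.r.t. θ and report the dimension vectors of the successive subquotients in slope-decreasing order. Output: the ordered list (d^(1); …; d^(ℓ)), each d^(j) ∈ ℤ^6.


Interval decomposition of M: I[1,6], I[3,4]^2, I[4,4], I[6,6]^3.
HN type (ℓ=4): μ^(1)=45; μ^(2)=17; μ^(3)=-25; μ^(4)=-53

((0, 0, 0, 0, 0, 4); (0, 0, 0, 3, 0, 0); (0, 0, 3, 1, 1, 0); (1, 1, 0, 0, 0, 0))


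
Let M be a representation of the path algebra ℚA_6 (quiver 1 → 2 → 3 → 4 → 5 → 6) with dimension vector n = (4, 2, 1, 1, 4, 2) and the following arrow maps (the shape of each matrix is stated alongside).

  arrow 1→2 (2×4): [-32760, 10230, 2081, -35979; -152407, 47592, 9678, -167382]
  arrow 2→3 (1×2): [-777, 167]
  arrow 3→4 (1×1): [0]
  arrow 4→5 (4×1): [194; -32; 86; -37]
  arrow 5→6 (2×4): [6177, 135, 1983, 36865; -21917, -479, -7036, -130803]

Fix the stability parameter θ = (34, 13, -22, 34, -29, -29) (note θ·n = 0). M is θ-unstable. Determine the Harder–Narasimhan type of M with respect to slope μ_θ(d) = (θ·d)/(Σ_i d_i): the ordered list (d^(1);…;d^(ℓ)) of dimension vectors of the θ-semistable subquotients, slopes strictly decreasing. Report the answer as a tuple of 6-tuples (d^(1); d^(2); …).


Interval decomposition of M: I[1,1]^2, I[1,2], I[1,3], I[4,6], I[5,5]^2, I[5,6].
HN type (ℓ=5): μ^(1)=34; μ^(2)=47/2; μ^(3)=25/3; μ^(4)=-8; μ^(5)=-29

((2, 0, 0, 0, 0, 0); (1, 1, 0, 0, 0, 0); (1, 1, 1, 0, 0, 0); (0, 0, 0, 1, 1, 1); (0, 0, 0, 0, 3, 1))


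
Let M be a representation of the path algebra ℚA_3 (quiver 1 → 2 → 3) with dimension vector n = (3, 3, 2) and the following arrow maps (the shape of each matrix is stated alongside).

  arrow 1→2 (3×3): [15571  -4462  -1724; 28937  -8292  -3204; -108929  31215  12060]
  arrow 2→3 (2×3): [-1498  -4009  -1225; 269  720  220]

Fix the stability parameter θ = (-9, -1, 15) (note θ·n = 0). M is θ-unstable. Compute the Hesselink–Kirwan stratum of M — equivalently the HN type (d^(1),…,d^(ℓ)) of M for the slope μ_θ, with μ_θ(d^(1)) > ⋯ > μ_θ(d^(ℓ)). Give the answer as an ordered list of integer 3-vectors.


Via rank(M_{q-1}∘⋯∘M_p): M ≅ I[1,1], I[1,3]^2, I[2,2].
μ_θ-semistable layers: μ^(1)=15; μ^(2)=-1; μ^(3)=-9

((0, 0, 2); (0, 3, 0); (3, 0, 0))


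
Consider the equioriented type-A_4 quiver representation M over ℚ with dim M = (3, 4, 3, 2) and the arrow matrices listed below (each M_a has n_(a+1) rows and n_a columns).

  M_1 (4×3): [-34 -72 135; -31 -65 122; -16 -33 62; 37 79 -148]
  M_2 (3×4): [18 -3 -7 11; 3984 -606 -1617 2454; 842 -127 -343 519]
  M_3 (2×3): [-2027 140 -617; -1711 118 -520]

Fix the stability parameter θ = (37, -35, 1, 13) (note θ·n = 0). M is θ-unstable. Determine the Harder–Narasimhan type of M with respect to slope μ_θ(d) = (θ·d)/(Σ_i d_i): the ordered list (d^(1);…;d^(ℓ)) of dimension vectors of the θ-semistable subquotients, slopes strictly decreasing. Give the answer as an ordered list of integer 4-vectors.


Barcode: M ≅ I[1,2]^2, I[1,4], I[2,3], I[3,4]. HN layers by μ_θ (3 steps, strictly decreasing):
  μ^(1)=13; μ^(2)=1; μ^(3)=-35

((0, 0, 0, 2); (3, 3, 3, 0); (0, 1, 0, 0))


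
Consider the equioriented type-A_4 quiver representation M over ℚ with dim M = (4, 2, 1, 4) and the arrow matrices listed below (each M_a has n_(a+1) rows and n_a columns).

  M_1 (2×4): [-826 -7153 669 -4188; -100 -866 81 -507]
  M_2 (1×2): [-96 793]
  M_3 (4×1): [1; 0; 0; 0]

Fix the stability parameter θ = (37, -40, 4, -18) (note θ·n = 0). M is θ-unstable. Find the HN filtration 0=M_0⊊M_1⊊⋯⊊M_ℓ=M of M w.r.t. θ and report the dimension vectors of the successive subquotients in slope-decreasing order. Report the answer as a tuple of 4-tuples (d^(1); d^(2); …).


Via rank(M_{q-1}∘⋯∘M_p): M ≅ I[1,1]^2, I[1,2], I[1,4], I[4,4]^3.
μ_θ-semistable layers: μ^(1)=37; μ^(2)=-3/2; μ^(3)=-17/4; μ^(4)=-18

((2, 0, 0, 0); (1, 1, 0, 0); (1, 1, 1, 1); (0, 0, 0, 3))


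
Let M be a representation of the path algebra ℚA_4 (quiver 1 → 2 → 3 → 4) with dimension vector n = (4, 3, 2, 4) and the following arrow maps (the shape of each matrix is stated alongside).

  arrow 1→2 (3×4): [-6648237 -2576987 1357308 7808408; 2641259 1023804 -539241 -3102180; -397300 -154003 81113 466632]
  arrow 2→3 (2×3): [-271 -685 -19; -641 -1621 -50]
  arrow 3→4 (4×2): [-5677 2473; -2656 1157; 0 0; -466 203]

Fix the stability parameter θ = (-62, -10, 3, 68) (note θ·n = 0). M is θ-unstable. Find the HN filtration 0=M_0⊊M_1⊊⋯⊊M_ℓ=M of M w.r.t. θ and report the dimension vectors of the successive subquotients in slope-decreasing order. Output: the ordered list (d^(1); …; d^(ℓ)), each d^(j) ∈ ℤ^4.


Interval decomposition of M: I[1,1], I[1,2], I[1,4]^2, I[4,4]^2.
HN type (ℓ=4): μ^(1)=68; μ^(2)=3; μ^(3)=-10; μ^(4)=-62

((0, 0, 0, 4); (0, 0, 2, 0); (0, 3, 0, 0); (4, 0, 0, 0))


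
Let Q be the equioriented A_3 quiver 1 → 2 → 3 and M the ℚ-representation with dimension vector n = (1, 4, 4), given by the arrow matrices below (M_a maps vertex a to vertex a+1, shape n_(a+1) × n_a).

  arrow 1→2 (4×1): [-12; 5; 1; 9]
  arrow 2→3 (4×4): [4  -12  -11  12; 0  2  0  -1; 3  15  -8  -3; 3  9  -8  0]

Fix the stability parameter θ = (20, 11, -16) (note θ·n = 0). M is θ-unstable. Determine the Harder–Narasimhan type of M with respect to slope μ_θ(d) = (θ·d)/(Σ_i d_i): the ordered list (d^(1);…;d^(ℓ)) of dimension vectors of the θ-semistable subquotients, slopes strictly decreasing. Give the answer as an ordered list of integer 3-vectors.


Barcode: M ≅ I[1,3], I[2,2], I[2,3]^2, I[3,3]. HN layers by μ_θ (4 steps, strictly decreasing):
  μ^(1)=11; μ^(2)=5; μ^(3)=-5/2; μ^(4)=-16

((0, 1, 0); (1, 1, 1); (0, 2, 2); (0, 0, 1))


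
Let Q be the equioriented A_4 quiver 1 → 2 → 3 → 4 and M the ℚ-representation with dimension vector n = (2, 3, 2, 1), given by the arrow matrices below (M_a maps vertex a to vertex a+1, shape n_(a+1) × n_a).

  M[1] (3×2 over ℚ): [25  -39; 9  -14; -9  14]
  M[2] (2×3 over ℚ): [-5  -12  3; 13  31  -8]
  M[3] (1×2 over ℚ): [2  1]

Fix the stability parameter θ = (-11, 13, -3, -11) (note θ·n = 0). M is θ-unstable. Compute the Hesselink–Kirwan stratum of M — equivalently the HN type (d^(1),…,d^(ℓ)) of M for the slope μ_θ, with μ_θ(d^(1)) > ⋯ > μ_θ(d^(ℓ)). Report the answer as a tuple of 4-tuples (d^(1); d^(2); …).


Barcode: M ≅ I[1,2], I[1,4], I[2,3]. HN layers by μ_θ (4 steps, strictly decreasing):
  μ^(1)=13; μ^(2)=5; μ^(3)=-1/3; μ^(4)=-11

((0, 1, 0, 0); (0, 1, 1, 0); (0, 1, 1, 1); (2, 0, 0, 0))


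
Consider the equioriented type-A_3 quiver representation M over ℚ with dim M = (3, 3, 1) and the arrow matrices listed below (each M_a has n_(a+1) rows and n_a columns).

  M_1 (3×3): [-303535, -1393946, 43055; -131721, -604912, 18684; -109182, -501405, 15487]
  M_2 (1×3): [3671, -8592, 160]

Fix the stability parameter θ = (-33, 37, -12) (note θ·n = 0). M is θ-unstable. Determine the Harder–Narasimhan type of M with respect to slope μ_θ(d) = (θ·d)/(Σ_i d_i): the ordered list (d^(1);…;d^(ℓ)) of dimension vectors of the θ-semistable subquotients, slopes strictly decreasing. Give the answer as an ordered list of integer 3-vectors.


Via rank(M_{q-1}∘⋯∘M_p): M ≅ I[1,2]^2, I[1,3].
μ_θ-semistable layers: μ^(1)=37; μ^(2)=25/2; μ^(3)=-33

((0, 2, 0); (0, 1, 1); (3, 0, 0))


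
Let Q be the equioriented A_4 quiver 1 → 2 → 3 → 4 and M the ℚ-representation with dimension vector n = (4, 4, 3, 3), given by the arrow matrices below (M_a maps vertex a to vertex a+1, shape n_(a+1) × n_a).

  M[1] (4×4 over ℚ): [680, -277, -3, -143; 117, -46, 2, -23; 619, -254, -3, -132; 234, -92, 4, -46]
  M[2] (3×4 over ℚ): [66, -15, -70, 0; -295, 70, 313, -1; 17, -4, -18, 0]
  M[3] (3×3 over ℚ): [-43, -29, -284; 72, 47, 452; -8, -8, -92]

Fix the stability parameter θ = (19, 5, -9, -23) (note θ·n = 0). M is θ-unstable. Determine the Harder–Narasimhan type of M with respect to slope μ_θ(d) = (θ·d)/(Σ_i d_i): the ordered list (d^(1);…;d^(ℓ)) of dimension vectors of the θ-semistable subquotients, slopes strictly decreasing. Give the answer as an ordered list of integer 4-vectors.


Via rank(M_{q-1}∘⋯∘M_p): M ≅ I[1,1], I[1,4]^3, I[2,2].
μ_θ-semistable layers: μ^(1)=19; μ^(2)=5; μ^(3)=-2

((1, 0, 0, 0); (0, 1, 0, 0); (3, 3, 3, 3))


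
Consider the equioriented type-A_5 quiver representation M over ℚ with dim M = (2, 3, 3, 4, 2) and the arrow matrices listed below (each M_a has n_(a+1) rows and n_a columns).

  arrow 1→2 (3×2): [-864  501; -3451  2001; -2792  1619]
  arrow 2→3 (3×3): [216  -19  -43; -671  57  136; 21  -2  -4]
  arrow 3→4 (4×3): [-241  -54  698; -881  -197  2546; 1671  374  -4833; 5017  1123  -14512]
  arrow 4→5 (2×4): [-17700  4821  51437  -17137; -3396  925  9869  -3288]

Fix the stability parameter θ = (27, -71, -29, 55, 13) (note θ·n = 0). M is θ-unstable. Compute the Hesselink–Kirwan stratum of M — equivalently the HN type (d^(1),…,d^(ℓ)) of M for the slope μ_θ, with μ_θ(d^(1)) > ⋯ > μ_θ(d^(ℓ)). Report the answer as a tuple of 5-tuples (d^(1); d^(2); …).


Interval decomposition of M: I[1,5]^2, I[2,4], I[4,4].
HN type (ℓ=5): μ^(1)=55; μ^(2)=34; μ^(3)=-73/3; μ^(4)=-29; μ^(5)=-71

((0, 0, 0, 2, 0); (0, 0, 0, 2, 2); (2, 2, 2, 0, 0); (0, 0, 1, 0, 0); (0, 1, 0, 0, 0))


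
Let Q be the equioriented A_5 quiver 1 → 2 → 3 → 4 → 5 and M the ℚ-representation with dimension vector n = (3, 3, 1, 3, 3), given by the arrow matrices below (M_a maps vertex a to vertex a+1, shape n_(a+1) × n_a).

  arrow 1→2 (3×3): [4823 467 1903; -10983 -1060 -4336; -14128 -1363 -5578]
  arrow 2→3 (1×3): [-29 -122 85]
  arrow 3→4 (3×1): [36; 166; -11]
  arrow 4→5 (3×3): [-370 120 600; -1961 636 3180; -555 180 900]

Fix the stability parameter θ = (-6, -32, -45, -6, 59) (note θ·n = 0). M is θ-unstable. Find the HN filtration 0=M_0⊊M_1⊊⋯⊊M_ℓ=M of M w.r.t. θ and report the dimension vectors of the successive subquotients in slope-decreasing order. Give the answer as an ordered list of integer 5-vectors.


Barcode: M ≅ I[1,2]^2, I[1,4], I[4,4], I[4,5], I[5,5]^2. HN layers by μ_θ (4 steps, strictly decreasing):
  μ^(1)=59; μ^(2)=-6; μ^(3)=-19; μ^(4)=-83/3

((0, 0, 0, 0, 3); (0, 0, 0, 3, 0); (2, 2, 0, 0, 0); (1, 1, 1, 0, 0))


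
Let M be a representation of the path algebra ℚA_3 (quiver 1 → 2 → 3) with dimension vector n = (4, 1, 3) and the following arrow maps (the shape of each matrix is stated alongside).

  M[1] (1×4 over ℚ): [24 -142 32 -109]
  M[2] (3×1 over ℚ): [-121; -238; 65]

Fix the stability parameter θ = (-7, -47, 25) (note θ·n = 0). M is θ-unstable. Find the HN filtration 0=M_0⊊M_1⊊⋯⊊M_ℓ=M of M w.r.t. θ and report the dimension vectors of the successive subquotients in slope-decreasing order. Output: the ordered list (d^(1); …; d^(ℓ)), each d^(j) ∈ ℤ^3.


Via rank(M_{q-1}∘⋯∘M_p): M ≅ I[1,1]^3, I[1,3], I[3,3]^2.
μ_θ-semistable layers: μ^(1)=25; μ^(2)=-7; μ^(3)=-27

((0, 0, 3); (3, 0, 0); (1, 1, 0))


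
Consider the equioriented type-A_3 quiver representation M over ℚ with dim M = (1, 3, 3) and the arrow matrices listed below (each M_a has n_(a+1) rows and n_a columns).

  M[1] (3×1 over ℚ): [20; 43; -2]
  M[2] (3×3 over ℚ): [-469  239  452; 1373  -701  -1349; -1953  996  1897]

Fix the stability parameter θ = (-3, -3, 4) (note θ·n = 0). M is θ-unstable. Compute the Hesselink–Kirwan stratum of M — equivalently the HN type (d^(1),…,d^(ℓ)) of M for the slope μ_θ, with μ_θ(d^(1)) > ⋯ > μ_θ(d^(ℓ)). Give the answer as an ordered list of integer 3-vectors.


Interval decomposition of M: I[1,3], I[2,3]^2.
HN type (ℓ=2): μ^(1)=4; μ^(2)=-3

((0, 0, 3); (1, 3, 0))


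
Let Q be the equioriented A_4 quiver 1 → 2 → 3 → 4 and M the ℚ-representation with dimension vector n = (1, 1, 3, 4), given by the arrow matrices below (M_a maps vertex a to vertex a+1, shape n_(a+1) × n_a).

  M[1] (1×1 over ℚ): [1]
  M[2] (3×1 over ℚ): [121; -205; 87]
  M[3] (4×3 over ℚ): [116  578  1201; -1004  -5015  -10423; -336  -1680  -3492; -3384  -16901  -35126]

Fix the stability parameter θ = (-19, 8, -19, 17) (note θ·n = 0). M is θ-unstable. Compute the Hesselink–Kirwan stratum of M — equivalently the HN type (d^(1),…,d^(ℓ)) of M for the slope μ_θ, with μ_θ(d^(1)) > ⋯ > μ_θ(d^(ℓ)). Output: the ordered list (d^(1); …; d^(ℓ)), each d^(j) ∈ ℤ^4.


Interval decomposition of M: I[1,4], I[3,3], I[3,4], I[4,4]^2.
HN type (ℓ=3): μ^(1)=17; μ^(2)=-11/2; μ^(3)=-19

((0, 0, 0, 4); (0, 1, 1, 0); (1, 0, 2, 0))


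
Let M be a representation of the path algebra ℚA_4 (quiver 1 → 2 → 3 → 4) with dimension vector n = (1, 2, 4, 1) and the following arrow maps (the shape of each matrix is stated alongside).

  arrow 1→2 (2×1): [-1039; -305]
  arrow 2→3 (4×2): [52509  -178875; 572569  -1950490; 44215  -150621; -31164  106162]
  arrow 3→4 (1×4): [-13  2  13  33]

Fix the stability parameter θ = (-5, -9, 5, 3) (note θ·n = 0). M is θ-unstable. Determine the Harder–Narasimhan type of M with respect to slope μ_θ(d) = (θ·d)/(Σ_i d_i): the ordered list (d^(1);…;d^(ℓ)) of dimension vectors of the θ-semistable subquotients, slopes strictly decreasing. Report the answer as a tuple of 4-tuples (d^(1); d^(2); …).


Interval decomposition of M: I[1,4], I[2,3], I[3,3]^2.
HN type (ℓ=4): μ^(1)=5; μ^(2)=4; μ^(3)=-7; μ^(4)=-9

((0, 0, 3, 0); (0, 0, 1, 1); (1, 1, 0, 0); (0, 1, 0, 0))
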